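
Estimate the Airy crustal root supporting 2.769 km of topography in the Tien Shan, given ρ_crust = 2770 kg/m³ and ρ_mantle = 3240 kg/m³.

For local isostatic compensation: the weight of the topography is balanced by the buoyancy of the root, ρ_c h = (ρ_m − ρ_c) r.
r = h · ρ_c / (ρ_m − ρ_c) = 2.769 km × 2770 / (3240 − 2770) = 16.3 km.

16.3 km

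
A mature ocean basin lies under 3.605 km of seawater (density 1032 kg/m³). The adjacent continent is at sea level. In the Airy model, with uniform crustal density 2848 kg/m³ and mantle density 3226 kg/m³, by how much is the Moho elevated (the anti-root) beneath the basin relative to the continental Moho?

Isostatic balance requires: replacing crust with seawater at the top is compensated by replacing crust with mantle at the base: d (ρ_c − ρ_w) = a (ρ_m − ρ_c).
a = d (ρ_c − ρ_w)/(ρ_m − ρ_c) = 3.605 km × 1816/378 = 17.3 km.

17.3 km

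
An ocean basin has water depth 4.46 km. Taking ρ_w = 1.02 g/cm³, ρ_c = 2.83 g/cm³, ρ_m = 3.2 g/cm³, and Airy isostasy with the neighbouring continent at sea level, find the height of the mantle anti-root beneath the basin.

21.8 km

By Archimedes' principle applied to the lithosphere: replacing crust with seawater at the top is compensated by replacing crust with mantle at the base: d (ρ_c − ρ_w) = a (ρ_m − ρ_c).
a = d (ρ_c − ρ_w)/(ρ_m − ρ_c) = 4.46 km × 1.81/0.37 = 21.8 km.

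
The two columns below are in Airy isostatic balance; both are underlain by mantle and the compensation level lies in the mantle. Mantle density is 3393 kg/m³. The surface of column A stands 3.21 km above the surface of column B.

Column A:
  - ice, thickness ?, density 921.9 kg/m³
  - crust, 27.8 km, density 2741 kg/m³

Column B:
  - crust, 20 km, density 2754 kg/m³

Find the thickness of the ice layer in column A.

2.24 km

Take the compensation level at the base of the deeper column (depth z_c below the surface of column A) and equate Σ ρ_i t_i down to z_c; mantle fills any gap and the z_c terms cancel.
Column A: x×921.9 + 27.8×2741 + (z_c − 27.8 − x)×3393
Column B: 3.21×0 + 20×2754 + (z_c − 3.21 − 20)×3393
The z_c×3393 term appears on both sides and cancels. Collect the known terms of each column as K = Σ(ρt)_known − 3393 × (depth of known layers): K_A = 76199.8 − 3393×27.8 = −18125.6; K_B = 55080 − 3393×(3.21 + 20) = −23671.53.
Balance: K_A − x×(3393 − 921.9) = K_B, so x = (K_A − K_B)/(3393 − 921.9) = 5545.93/2471.1 = 2.24 km.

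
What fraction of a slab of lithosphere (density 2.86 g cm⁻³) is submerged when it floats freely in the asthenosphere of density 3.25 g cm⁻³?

88%

Submerged fraction = ρ_obj/ρ_fluid = 2.86/3.25 = 88%.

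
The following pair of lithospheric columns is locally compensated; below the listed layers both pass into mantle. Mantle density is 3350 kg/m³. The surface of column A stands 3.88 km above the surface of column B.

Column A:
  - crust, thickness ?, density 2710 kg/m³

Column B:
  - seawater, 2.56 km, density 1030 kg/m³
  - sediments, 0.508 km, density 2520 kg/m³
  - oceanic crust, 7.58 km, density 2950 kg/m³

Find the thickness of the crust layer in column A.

Take the compensation level at the base of the deeper column (depth z_c below the surface of column A) and equate Σ ρ_i t_i down to z_c; mantle fills any gap and the z_c terms cancel.
Column A: x×2710 + (z_c − 0 − x)×3350
Column B: 3.88×0 + 2.56×1030 + 0.508×2520 + 7.58×2950 + (z_c − 3.88 − 10.648)×3350
The z_c×3350 term appears on both sides and cancels. Collect the known terms of each column as K = Σ(ρt)_known − 3350 × (depth of known layers): K_A = 0 − 3350×0 = 0; K_B = 26277.96 − 3350×(3.88 + 10.648) = −22390.84.
Balance: K_A − x×(3350 − 2710) = K_B, so x = (K_A − K_B)/(3350 − 2710) = 22390.8/640 = 35 km.

35 km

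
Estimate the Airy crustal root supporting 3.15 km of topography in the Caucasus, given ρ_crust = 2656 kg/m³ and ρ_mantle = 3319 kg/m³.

In Airy isostatic equilibrium: the weight of the topography is balanced by the buoyancy of the root, ρ_c h = (ρ_m − ρ_c) r.
r = h · ρ_c / (ρ_m − ρ_c) = 3.15 km × 2656 / (3319 − 2656) = 12.6 km.

12.6 km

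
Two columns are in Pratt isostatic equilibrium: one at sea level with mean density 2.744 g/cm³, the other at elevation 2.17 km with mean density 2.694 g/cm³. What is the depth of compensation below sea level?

117 km

ρ_ref D = ρ (D + h) → D (ρ_ref − ρ) = ρ h.
D = ρ h/(ρ_ref − ρ) = 2.694 × 2.17 km/(2.744 − 2.694) = 117 km.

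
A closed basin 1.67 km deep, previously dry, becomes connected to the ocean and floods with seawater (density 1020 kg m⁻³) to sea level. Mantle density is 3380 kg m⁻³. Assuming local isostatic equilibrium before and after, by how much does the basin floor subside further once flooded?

After flooding the water column is d + s deep. Its weight must equal the weight of mantle displaced by the extra subsidence s: (d + s) ρ_w = s ρ_m.
s = d ρ_w / (ρ_m − ρ_w) = 1.67 km × 1020/(3380 − 1020) = 0.722 km.

0.722 km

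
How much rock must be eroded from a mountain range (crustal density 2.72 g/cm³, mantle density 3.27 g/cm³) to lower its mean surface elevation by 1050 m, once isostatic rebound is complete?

Net drop Δ = e − u = e − e ρ_c/ρ_m = e (ρ_m − ρ_c)/ρ_m.
e = Δ ρ_m/(ρ_m − ρ_c) = 1050 m × 3.27/0.55 = 6240 m.

6240 m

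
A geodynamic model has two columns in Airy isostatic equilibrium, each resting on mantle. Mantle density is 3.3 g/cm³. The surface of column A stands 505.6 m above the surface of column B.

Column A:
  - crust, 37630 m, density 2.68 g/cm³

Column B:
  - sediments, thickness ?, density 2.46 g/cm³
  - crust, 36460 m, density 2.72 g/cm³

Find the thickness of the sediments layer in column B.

Take the compensation level at the base of the deeper column (depth z_c below the surface of column A) and equate Σ ρ_i t_i down to z_c; mantle fills any gap and the z_c terms cancel.
Column A: 37630×2.68 + (z_c − 37630)×3.3
Column B: 505.6×0 + x×2.46 + 36460×2.72 + (z_c − 505.6 − 36460 − x)×3.3
The z_c×3.3 term appears on both sides and cancels. Collect the known terms of each column as K = Σ(ρt)_known − 3.3 × (depth of known layers): K_A = 100848.4 − 3.3×37630 = −23330.6; K_B = 99171.2 − 3.3×(505.6 + 36460) = −22815.28.
Balance: K_A = K_B − x×(3.3 − 2.46), so x = (K_B − K_A)/(3.3 − 2.46) = 515.32/0.84 = 613 m.

613 m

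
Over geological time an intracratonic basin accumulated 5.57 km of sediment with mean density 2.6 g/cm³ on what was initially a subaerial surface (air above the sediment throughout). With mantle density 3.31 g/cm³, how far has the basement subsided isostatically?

Subaerial load: s = t ρ_sed / ρ_m = 5.57 km × 2.6/3.31 = 4.38 km.

4.38 km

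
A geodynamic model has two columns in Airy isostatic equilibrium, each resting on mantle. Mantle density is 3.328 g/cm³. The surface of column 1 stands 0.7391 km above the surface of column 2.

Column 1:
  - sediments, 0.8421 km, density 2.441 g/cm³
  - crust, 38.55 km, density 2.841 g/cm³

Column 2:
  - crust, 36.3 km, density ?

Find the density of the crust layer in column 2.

Take the compensation level at the base of the deeper column (depth z_c below the surface of column 1) and equate Σ ρ_i t_i down to z_c; mantle fills any gap and the z_c terms cancel.
Column 1: 0.8421×2.441 + 38.55×2.841 + (z_c − 39.3921)×3.328
Column 2: 0.7391×0 + 36.3×ρ + (z_c − 0.7391 − 36.3)×3.328
The z_c×3.328 term appears on both sides and cancels. Collect the known terms of each column as K = Σ(ρt)_known − 3.328 × (depth of known layers): K_1 = 111.576116 − 3.328×39.3921 = −19.5207927; K_2 = 0 − 3.328×(0.7391 + 36.3) = −123.266125.
Balance: K_1 = K_2 + 36.3×ρ, so ρ = (K_1 − K_2)/36.3 = 103.745/36.3 = 2.86 g/cm³.

2.86 g/cm³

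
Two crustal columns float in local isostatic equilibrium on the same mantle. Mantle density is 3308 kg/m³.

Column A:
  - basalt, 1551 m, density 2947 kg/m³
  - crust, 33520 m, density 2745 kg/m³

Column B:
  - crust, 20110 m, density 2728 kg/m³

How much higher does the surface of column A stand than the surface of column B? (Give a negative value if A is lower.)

For any compensation level in the mantle, the mantle terms cancel and isostasy reduces to e = (Σt_A − Σt_B) − (Σ(ρt)_A − Σ(ρt)_B) / ρ_m.
Σt_A = 35071 m; Σt_B = 20110 m; Σ(ρt)_A = 96583197; Σ(ρt)_B = 54860080 (in m·kg/m³).
e = (35071 − 20110) − (96583197 − 54860080) / 3308 = 2350 m.

2350 m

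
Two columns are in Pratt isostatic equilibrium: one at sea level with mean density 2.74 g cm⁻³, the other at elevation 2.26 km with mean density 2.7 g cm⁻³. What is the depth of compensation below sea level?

153 km

ρ_ref D = ρ (D + h) → D (ρ_ref − ρ) = ρ h.
D = ρ h/(ρ_ref − ρ) = 2.7 × 2.26 km/(2.74 − 2.7) = 153 km.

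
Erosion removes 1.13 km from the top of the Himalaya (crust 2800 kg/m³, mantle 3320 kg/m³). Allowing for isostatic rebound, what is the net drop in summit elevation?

Rebound u = e ρ_c/ρ_m = 1.13 km × 2800/3320 = 0.953 km.
Net surface drop = e − u = 1.13 km − 0.953 km = e (ρ_m − ρ_c)/ρ_m = 0.177 km.

0.177 km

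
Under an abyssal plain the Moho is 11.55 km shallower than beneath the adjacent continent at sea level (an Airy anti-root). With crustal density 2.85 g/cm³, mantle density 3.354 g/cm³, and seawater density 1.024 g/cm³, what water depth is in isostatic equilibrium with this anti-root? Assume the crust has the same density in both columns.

3.19 km

Replacing a thickness d of crust by seawater at the top must be balanced by replacing crust with mantle at the base: d (ρ_c − ρ_w) = a (ρ_m − ρ_c).
d = a (ρ_m − ρ_c)/(ρ_c − ρ_w) = 11.55 km × 0.504/1.826 = 3.19 km.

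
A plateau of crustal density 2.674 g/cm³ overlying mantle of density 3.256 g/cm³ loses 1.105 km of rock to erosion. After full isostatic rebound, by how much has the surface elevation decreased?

Rebound u = e ρ_c/ρ_m = 1.105 km × 2.674/3.256 = 0.9075 km.
Net surface drop = e − u = 1.105 km − 0.9075 km = e (ρ_m − ρ_c)/ρ_m = 0.198 km.

0.198 km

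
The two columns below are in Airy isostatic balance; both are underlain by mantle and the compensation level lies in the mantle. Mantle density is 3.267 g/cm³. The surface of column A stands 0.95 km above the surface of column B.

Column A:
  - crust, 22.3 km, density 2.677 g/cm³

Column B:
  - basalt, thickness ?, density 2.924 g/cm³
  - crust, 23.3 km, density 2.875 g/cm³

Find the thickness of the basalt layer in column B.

Take the compensation level at the base of the deeper column (depth z_c below the surface of column A) and equate Σ ρ_i t_i down to z_c; mantle fills any gap and the z_c terms cancel.
Column A: 22.3×2.677 + (z_c − 22.3)×3.267
Column B: 0.95×0 + x×2.924 + 23.3×2.875 + (z_c − 0.95 − 23.3 − x)×3.267
The z_c×3.267 term appears on both sides and cancels. Collect the known terms of each column as K = Σ(ρt)_known − 3.267 × (depth of known layers): K_A = 59.6971 − 3.267×22.3 = −13.157; K_B = 66.9875 − 3.267×(0.95 + 23.3) = −12.23725.
Balance: K_A = K_B − x×(3.267 − 2.924), so x = (K_B − K_A)/(3.267 − 2.924) = 0.91975/0.343 = 2.68 km.

2.68 km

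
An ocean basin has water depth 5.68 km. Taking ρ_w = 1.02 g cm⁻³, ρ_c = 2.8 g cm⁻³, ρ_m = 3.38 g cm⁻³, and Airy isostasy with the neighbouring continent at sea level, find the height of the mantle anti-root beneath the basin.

17.4 km

Isostatic balance requires: replacing crust with seawater at the top is compensated by replacing crust with mantle at the base: d (ρ_c − ρ_w) = a (ρ_m − ρ_c).
a = d (ρ_c − ρ_w)/(ρ_m − ρ_c) = 5.68 km × 1.78/0.58 = 17.4 km.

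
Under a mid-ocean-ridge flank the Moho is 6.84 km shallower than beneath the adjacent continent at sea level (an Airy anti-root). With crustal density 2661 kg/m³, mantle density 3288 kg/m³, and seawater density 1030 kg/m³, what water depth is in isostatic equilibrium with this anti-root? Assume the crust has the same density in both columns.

2.63 km

Replacing a thickness d of crust by seawater at the top must be balanced by replacing crust with mantle at the base: d (ρ_c − ρ_w) = a (ρ_m − ρ_c).
d = a (ρ_m − ρ_c)/(ρ_c − ρ_w) = 6.84 km × 627/1631 = 2.63 km.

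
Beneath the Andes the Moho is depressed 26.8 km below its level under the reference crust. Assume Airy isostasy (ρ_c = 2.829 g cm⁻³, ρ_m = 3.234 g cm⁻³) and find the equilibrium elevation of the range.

3.84 km

For local isostatic compensation: ρ_c h = (ρ_m − ρ_c) r.
h = r (ρ_m − ρ_c) / ρ_c = 26.8 km × (3.234 − 2.829) / 2.829 = 3.84 km.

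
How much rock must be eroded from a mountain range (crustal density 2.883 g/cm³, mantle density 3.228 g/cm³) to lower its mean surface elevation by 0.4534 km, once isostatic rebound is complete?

Net drop Δ = e − u = e − e ρ_c/ρ_m = e (ρ_m − ρ_c)/ρ_m.
e = Δ ρ_m/(ρ_m − ρ_c) = 0.4534 km × 3.228/0.345 = 4.24 km.

4.24 km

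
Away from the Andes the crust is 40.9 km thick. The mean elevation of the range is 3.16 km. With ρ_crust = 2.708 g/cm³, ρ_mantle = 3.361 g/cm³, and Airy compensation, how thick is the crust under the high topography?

57.2 km

Root depth r = h ρ_c / (ρ_m − ρ_c) = 3.16 km × 2.708 / 0.653 = 13.1 km.
Total thickness = T + h + r = 40.9 km + 3.16 km + 13.1 km = 57.2 km.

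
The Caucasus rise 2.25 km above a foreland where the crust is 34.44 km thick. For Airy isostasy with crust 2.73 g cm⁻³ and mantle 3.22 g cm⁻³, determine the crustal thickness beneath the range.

49.2 km

Root depth r = h ρ_c / (ρ_m − ρ_c) = 2.25 km × 2.73 / 0.49 = 12.54 km.
Total thickness = T + h + r = 34.44 km + 2.25 km + 12.54 km = 49.2 km.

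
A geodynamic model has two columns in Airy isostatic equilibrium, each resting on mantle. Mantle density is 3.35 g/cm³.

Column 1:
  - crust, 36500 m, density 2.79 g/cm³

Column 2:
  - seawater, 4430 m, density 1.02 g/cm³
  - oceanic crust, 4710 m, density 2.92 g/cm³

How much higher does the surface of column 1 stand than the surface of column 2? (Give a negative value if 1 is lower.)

For any compensation level in the mantle, the mantle terms cancel and isostasy reduces to e = (Σt_1 − Σt_2) − (Σ(ρt)_1 − Σ(ρt)_2) / ρ_m.
Σt_1 = 36500 m; Σt_2 = 9140 m; Σ(ρt)_1 = 101835; Σ(ρt)_2 = 18271.8 (in m·g/cm³).
e = (36500 − 9140) − (101835 − 18271.8) / 3.35 = 2420 m.

2420 m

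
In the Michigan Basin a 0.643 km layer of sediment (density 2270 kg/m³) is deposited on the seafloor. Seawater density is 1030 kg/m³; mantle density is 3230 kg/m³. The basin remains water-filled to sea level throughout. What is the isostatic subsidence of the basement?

0.362 km

Submarine loading: the sediment displaces seawater, and the subsidence is in turn flooded, so s (ρ_m − ρ_w) = t (ρ_sed − ρ_w).
s = 0.643 km × (2270 − 1030) / (3230 − 1030) = 0.362 km.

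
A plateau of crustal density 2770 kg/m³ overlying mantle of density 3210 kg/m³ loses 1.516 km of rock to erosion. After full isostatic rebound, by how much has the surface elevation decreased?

Rebound u = e ρ_c/ρ_m = 1.516 km × 2770/3210 = 1.308 km.
Net surface drop = e − u = 1.516 km − 1.308 km = e (ρ_m − ρ_c)/ρ_m = 0.208 km.

0.208 km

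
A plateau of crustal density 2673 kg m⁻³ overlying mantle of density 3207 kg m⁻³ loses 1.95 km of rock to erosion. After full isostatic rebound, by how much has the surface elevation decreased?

Rebound u = e ρ_c/ρ_m = 1.95 km × 2673/3207 = 1.625 km.
Net surface drop = e − u = 1.95 km − 1.625 km = e (ρ_m − ρ_c)/ρ_m = 0.325 km.

0.325 km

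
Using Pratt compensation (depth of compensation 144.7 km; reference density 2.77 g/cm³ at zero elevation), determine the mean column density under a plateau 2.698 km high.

Pratt balance: ρ_ref D = ρ (D + h).
ρ = ρ_ref D/(D + h) = 2.77 × 144.7 km/(144.7 km + 2.698 km) = 2.72 g/cm³.

2.72 g/cm³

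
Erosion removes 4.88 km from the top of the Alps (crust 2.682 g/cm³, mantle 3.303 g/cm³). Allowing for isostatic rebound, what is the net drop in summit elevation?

Rebound u = e ρ_c/ρ_m = 4.88 km × 2.682/3.303 = 3.963 km.
Net surface drop = e − u = 4.88 km − 3.963 km = e (ρ_m − ρ_c)/ρ_m = 0.917 km.

0.917 km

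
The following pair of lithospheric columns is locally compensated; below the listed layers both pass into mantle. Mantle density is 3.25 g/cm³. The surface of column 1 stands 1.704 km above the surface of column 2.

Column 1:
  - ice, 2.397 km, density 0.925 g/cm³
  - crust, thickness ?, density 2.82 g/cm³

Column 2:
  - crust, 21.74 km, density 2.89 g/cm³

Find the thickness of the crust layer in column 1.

18.1 km

Take the compensation level at the base of the deeper column (depth z_c below the surface of column 1) and equate Σ ρ_i t_i down to z_c; mantle fills any gap and the z_c terms cancel.
Column 1: 2.397×0.925 + x×2.82 + (z_c − 2.397 − x)×3.25
Column 2: 1.704×0 + 21.74×2.89 + (z_c − 1.704 − 21.74)×3.25
The z_c×3.25 term appears on both sides and cancels. Collect the known terms of each column as K = Σ(ρt)_known − 3.25 × (depth of known layers): K_1 = 2.217225 − 3.25×2.397 = −5.573025; K_2 = 62.8286 − 3.25×(1.704 + 21.74) = −13.3644.
Balance: K_1 − x×(3.25 − 2.82) = K_2, so x = (K_1 − K_2)/(3.25 − 2.82) = 7.79137/0.43 = 18.1 km.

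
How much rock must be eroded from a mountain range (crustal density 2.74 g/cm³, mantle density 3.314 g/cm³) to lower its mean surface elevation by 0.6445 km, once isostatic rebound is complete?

Net drop Δ = e − u = e − e ρ_c/ρ_m = e (ρ_m − ρ_c)/ρ_m.
e = Δ ρ_m/(ρ_m − ρ_c) = 0.6445 km × 3.314/0.574 = 3.72 km.

3.72 km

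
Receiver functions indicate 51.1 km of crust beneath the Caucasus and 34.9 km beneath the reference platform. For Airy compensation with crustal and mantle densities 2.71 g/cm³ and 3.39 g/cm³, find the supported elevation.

Excess crust Δ = 51.1 km − 34.9 km = 16.2 km, split between elevation h and root r with h + r = Δ.
Airy balance ρ_c h = (ρ_m − ρ_c) r gives r = h ρ_c/(ρ_m − ρ_c), so h (1 + ρ_c/(ρ_m − ρ_c)) = Δ, i.e. h = Δ (ρ_m − ρ_c)/ρ_m.
h = 16.2 km × 0.68/3.39 = 3.25 km.

3.25 km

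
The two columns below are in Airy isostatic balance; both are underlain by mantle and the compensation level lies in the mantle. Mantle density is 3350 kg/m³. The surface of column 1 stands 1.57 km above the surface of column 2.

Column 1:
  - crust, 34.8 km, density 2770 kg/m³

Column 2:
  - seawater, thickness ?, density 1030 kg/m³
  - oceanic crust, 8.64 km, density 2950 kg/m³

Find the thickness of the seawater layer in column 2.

4.94 km

Take the compensation level at the base of the deeper column (depth z_c below the surface of column 1) and equate Σ ρ_i t_i down to z_c; mantle fills any gap and the z_c terms cancel.
Column 1: 34.8×2770 + (z_c − 34.8)×3350
Column 2: 1.57×0 + x×1030 + 8.64×2950 + (z_c − 1.57 − 8.64 − x)×3350
The z_c×3350 term appears on both sides and cancels. Collect the known terms of each column as K = Σ(ρt)_known − 3350 × (depth of known layers): K_1 = 96396 − 3350×34.8 = −20184; K_2 = 25488 − 3350×(1.57 + 8.64) = −8715.5.
Balance: K_1 = K_2 − x×(3350 − 1030), so x = (K_2 − K_1)/(3350 − 1030) = 11468.5/2320 = 4.94 km.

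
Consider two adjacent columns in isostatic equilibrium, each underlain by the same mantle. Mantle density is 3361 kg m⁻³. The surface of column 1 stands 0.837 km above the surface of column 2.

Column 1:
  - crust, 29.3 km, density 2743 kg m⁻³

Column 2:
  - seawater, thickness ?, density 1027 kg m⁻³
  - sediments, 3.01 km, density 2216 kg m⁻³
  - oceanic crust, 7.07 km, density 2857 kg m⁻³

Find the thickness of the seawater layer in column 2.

Take the compensation level at the base of the deeper column (depth z_c below the surface of column 1) and equate Σ ρ_i t_i down to z_c; mantle fills any gap and the z_c terms cancel.
Column 1: 29.3×2743 + (z_c − 29.3)×3361
Column 2: 0.837×0 + x×1027 + 3.01×2216 + 7.07×2857 + (z_c − 0.837 − 10.08 − x)×3361
The z_c×3361 term appears on both sides and cancels. Collect the known terms of each column as K = Σ(ρt)_known − 3361 × (depth of known layers): K_1 = 80369.9 − 3361×29.3 = −18107.4; K_2 = 26869.15 − 3361×(0.837 + 10.08) = −9822.887.
Balance: K_1 = K_2 − x×(3361 − 1027), so x = (K_2 − K_1)/(3361 − 1027) = 8284.51/2334 = 3.55 km.

3.55 km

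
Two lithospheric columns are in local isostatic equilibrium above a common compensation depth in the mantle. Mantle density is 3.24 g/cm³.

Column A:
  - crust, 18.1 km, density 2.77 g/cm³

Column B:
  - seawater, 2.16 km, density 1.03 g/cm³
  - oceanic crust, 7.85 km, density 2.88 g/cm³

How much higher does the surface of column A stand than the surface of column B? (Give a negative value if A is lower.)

For any compensation level in the mantle, the mantle terms cancel and isostasy reduces to e = (Σt_A − Σt_B) − (Σ(ρt)_A − Σ(ρt)_B) / ρ_m.
Σt_A = 18.1 km; Σt_B = 10.01 km; Σ(ρt)_A = 50.137; Σ(ρt)_B = 24.8328 (in km·g/cm³).
e = (18.1 − 10.01) − (50.137 − 24.8328) / 3.24 = 0.28 km.

0.28 km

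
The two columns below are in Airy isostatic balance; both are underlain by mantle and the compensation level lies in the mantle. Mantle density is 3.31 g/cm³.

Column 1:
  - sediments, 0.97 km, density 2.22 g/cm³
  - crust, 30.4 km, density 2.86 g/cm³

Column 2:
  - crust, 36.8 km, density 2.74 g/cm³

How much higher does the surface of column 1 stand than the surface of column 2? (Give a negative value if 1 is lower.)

For any compensation level in the mantle, the mantle terms cancel and isostasy reduces to e = (Σt_1 − Σt_2) − (Σ(ρt)_1 − Σ(ρt)_2) / ρ_m.
Σt_1 = 31.37 km; Σt_2 = 36.8 km; Σ(ρt)_1 = 89.0974; Σ(ρt)_2 = 100.832 (in km·g/cm³).
e = (31.37 − 36.8) − (89.0974 − 100.832) / 3.31 = −1.88 km.

−1.88 km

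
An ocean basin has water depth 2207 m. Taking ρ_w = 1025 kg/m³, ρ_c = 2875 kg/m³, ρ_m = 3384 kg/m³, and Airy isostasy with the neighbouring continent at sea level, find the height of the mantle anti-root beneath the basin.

In Airy isostatic equilibrium: replacing crust with seawater at the top is compensated by replacing crust with mantle at the base: d (ρ_c − ρ_w) = a (ρ_m − ρ_c).
a = d (ρ_c − ρ_w)/(ρ_m − ρ_c) = 2207 m × 1850/509 = 8020 m.

8020 m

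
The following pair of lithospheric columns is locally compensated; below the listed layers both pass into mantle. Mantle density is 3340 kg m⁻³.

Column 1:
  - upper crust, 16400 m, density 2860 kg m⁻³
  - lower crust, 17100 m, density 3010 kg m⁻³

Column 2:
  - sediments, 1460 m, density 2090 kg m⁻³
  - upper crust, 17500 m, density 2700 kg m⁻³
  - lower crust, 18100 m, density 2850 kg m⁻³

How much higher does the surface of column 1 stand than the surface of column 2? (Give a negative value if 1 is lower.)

−2510 m

For any compensation level in the mantle, the mantle terms cancel and isostasy reduces to e = (Σt_1 − Σt_2) − (Σ(ρt)_1 − Σ(ρt)_2) / ρ_m.
Σt_1 = 33500 m; Σt_2 = 37060 m; Σ(ρt)_1 = 98375000; Σ(ρt)_2 = 101886400 (in m·kg m⁻³).
e = (33500 − 37060) − (98375000 − 101886400) / 3340 = −2510 m.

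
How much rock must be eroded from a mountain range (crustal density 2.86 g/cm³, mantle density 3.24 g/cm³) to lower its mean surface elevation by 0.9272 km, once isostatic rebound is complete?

Net drop Δ = e − u = e − e ρ_c/ρ_m = e (ρ_m − ρ_c)/ρ_m.
e = Δ ρ_m/(ρ_m − ρ_c) = 0.9272 km × 3.24/0.38 = 7.91 km.

7.91 km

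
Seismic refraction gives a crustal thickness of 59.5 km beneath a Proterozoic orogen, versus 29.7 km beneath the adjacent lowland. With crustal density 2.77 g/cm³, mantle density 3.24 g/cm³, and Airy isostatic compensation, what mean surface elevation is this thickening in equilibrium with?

Excess crust Δ = 59.5 km − 29.7 km = 29.8 km, split between elevation h and root r with h + r = Δ.
Airy balance ρ_c h = (ρ_m − ρ_c) r gives r = h ρ_c/(ρ_m − ρ_c), so h (1 + ρ_c/(ρ_m − ρ_c)) = Δ, i.e. h = Δ (ρ_m − ρ_c)/ρ_m.
h = 29.8 km × 0.47/3.24 = 4.32 km.

4.32 km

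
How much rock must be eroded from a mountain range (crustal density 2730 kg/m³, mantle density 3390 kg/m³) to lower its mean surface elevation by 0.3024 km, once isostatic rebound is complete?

Net drop Δ = e − u = e − e ρ_c/ρ_m = e (ρ_m − ρ_c)/ρ_m.
e = Δ ρ_m/(ρ_m − ρ_c) = 0.3024 km × 3390/660 = 1.55 km.

1.55 km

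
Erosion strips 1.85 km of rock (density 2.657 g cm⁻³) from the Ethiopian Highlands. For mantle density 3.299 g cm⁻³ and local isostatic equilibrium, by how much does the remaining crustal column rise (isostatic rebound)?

Unloading: uplift u = e ρ_c/ρ_m = 1.85 km × 2.657/3.299 = 1.49 km.

1.49 km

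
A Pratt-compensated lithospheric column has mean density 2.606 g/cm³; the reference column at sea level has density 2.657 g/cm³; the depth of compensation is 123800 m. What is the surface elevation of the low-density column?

ρ_ref D = ρ (D + h) → h = D (ρ_ref − ρ)/ρ.
h = 123800 m × (2.657 − 2.606)/2.606 = 2420 m.

2420 m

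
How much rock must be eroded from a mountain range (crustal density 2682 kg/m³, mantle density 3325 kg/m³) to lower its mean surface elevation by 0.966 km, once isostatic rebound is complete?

5 km

Net drop Δ = e − u = e − e ρ_c/ρ_m = e (ρ_m − ρ_c)/ρ_m.
e = Δ ρ_m/(ρ_m − ρ_c) = 0.966 km × 3325/643 = 5 km.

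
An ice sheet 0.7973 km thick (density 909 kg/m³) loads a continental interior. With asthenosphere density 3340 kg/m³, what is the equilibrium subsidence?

0.217 km

In Airy isostatic equilibrium: the ice load ρ_ice t is balanced by mantle displaced below, ρ_m s.
s = t ρ_ice / ρ_m = 0.7973 km × 909/3340 = 0.217 km.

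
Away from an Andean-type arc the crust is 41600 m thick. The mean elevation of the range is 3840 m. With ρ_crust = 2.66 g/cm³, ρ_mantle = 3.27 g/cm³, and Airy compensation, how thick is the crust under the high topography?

62200 m

Root depth r = h ρ_c / (ρ_m − ρ_c) = 3840 m × 2.66 / 0.61 = 16740 m.
Total thickness = T + h + r = 41600 m + 3840 m + 16740 m = 62200 m.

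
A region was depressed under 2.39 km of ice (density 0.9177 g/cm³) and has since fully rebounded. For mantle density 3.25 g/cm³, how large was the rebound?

Removing the load lets mantle flow back in; uplift u satisfies ρ_ice t = ρ_m u.
u = t ρ_ice/ρ_m = 2.39 km × 0.9177/3.25 = 0.675 km.

0.675 km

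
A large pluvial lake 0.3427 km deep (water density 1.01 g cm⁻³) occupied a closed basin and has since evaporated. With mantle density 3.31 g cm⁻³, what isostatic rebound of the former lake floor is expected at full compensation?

0.105 km

u = d ρ_w/ρ_m = 0.3427 km × 1.01/3.31 = 0.105 km.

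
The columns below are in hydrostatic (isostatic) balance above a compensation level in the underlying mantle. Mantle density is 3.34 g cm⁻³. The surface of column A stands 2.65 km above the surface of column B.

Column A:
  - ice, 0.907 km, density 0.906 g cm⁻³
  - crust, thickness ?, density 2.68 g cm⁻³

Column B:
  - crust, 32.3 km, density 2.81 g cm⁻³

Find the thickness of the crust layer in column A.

36 km

Take the compensation level at the base of the deeper column (depth z_c below the surface of column A) and equate Σ ρ_i t_i down to z_c; mantle fills any gap and the z_c terms cancel.
Column A: 0.907×0.906 + x×2.68 + (z_c − 0.907 − x)×3.34
Column B: 2.65×0 + 32.3×2.81 + (z_c − 2.65 − 32.3)×3.34
The z_c×3.34 term appears on both sides and cancels. Collect the known terms of each column as K = Σ(ρt)_known − 3.34 × (depth of known layers): K_A = 0.821742 − 3.34×0.907 = −2.207638; K_B = 90.763 − 3.34×(2.65 + 32.3) = −25.97.
Balance: K_A − x×(3.34 − 2.68) = K_B, so x = (K_A − K_B)/(3.34 − 2.68) = 23.7624/0.66 = 36 km.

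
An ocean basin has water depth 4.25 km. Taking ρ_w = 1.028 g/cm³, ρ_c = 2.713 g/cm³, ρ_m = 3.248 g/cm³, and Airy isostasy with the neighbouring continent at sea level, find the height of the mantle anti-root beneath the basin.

13.4 km

Isostatic balance requires: replacing crust with seawater at the top is compensated by replacing crust with mantle at the base: d (ρ_c − ρ_w) = a (ρ_m − ρ_c).
a = d (ρ_c − ρ_w)/(ρ_m − ρ_c) = 4.25 km × 1.685/0.535 = 13.4 km.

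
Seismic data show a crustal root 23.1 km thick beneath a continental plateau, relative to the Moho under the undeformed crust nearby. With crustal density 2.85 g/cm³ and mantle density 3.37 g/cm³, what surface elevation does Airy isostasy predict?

For local isostatic compensation: ρ_c h = (ρ_m − ρ_c) r.
h = r (ρ_m − ρ_c) / ρ_c = 23.1 km × (3.37 − 2.85) / 2.85 = 4.21 km.

4.21 km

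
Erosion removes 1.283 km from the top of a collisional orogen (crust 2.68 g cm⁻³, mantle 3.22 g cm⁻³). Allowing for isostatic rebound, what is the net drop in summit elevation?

0.215 km

Rebound u = e ρ_c/ρ_m = 1.283 km × 2.68/3.22 = 1.068 km.
Net surface drop = e − u = 1.283 km − 1.068 km = e (ρ_m − ρ_c)/ρ_m = 0.215 km.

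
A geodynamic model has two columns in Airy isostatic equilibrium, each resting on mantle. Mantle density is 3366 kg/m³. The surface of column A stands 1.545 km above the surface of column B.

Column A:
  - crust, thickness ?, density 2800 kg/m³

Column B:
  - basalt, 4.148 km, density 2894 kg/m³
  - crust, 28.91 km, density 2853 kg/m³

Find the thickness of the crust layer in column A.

Take the compensation level at the base of the deeper column (depth z_c below the surface of column A) and equate Σ ρ_i t_i down to z_c; mantle fills any gap and the z_c terms cancel.
Column A: x×2800 + (z_c − 0 − x)×3366
Column B: 1.545×0 + 4.148×2894 + 28.91×2853 + (z_c − 1.545 − 33.058)×3366
The z_c×3366 term appears on both sides and cancels. Collect the known terms of each column as K = Σ(ρt)_known − 3366 × (depth of known layers): K_A = 0 − 3366×0 = 0; K_B = 94484.542 − 3366×(1.545 + 33.058) = −21989.156.
Balance: K_A − x×(3366 − 2800) = K_B, so x = (K_A − K_B)/(3366 − 2800) = 21989.2/566 = 38.9 km.

38.9 km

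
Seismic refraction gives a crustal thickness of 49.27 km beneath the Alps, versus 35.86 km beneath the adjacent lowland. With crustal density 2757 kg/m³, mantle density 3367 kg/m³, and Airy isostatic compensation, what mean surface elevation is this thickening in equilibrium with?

2.43 km

Excess crust Δ = 49.27 km − 35.86 km = 13.41 km, split between elevation h and root r with h + r = Δ.
Airy balance ρ_c h = (ρ_m − ρ_c) r gives r = h ρ_c/(ρ_m − ρ_c), so h (1 + ρ_c/(ρ_m − ρ_c)) = Δ, i.e. h = Δ (ρ_m − ρ_c)/ρ_m.
h = 13.41 km × 610/3367 = 2.43 km.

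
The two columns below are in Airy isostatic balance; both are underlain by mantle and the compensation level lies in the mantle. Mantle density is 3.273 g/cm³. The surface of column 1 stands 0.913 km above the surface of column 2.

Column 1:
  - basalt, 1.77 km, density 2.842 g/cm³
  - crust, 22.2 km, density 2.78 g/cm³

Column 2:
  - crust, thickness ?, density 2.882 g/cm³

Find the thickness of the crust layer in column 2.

22.3 km

Take the compensation level at the base of the deeper column (depth z_c below the surface of column 1) and equate Σ ρ_i t_i down to z_c; mantle fills any gap and the z_c terms cancel.
Column 1: 1.77×2.842 + 22.2×2.78 + (z_c − 23.97)×3.273
Column 2: 0.913×0 + x×2.882 + (z_c − 0.913 − 0 − x)×3.273
The z_c×3.273 term appears on both sides and cancels. Collect the known terms of each column as K = Σ(ρt)_known − 3.273 × (depth of known layers): K_1 = 66.74634 − 3.273×23.97 = −11.70747; K_2 = 0 − 3.273×(0.913 + 0) = −2.988249.
Balance: K_1 = K_2 − x×(3.273 − 2.882), so x = (K_2 − K_1)/(3.273 − 2.882) = 8.71922/0.391 = 22.3 km.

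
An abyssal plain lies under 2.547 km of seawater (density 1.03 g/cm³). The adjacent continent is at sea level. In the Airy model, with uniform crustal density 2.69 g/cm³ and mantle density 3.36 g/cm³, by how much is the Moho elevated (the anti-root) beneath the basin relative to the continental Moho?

6.31 km

Isostatic balance requires: replacing crust with seawater at the top is compensated by replacing crust with mantle at the base: d (ρ_c − ρ_w) = a (ρ_m − ρ_c).
a = d (ρ_c − ρ_w)/(ρ_m − ρ_c) = 2.547 km × 1.66/0.67 = 6.31 km.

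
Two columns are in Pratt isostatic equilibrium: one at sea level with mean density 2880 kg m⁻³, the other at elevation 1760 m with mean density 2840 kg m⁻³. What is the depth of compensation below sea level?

125000 m

ρ_ref D = ρ (D + h) → D (ρ_ref − ρ) = ρ h.
D = ρ h/(ρ_ref − ρ) = 2840 × 1760 m/(2880 − 2840) = 125000 m.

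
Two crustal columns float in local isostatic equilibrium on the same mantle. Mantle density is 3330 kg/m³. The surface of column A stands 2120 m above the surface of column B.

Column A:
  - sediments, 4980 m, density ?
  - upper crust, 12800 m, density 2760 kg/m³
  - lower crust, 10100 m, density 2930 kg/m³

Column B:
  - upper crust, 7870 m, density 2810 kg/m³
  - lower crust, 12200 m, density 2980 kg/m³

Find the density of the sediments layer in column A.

Take the compensation level at the base of the deeper column (depth z_c below the surface of column A) and equate Σ ρ_i t_i down to z_c; mantle fills any gap and the z_c terms cancel.
Column A: 4980×ρ + 12800×2760 + 10100×2930 + (z_c − 27880)×3330
Column B: 2120×0 + 7870×2810 + 12200×2980 + (z_c − 2120 − 20070)×3330
The z_c×3330 term appears on both sides and cancels. Collect the known terms of each column as K = Σ(ρt)_known − 3330 × (depth of known layers): K_A = 64921000 − 3330×27880 = −27919400; K_B = 58470700 − 3330×(2120 + 20070) = −15422000.
Balance: K_A + 4980×ρ = K_B, so ρ = (K_B − K_A)/4980 = 12497400/4980 = 2510 kg/m³.

2510 kg/m³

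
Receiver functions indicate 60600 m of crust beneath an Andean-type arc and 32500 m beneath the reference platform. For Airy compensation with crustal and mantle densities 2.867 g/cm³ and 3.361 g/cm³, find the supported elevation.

Excess crust Δ = 60600 m − 32500 m = 28100 m, split between elevation h and root r with h + r = Δ.
Airy balance ρ_c h = (ρ_m − ρ_c) r gives r = h ρ_c/(ρ_m − ρ_c), so h (1 + ρ_c/(ρ_m − ρ_c)) = Δ, i.e. h = Δ (ρ_m − ρ_c)/ρ_m.
h = 28100 m × 0.494/3.361 = 4130 m.

4130 m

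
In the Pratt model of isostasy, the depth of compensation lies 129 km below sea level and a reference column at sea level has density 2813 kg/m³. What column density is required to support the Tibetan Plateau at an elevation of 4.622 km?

2720 kg/m³

Pratt balance: ρ_ref D = ρ (D + h).
ρ = ρ_ref D/(D + h) = 2813 × 129 km/(129 km + 4.622 km) = 2720 kg/m³.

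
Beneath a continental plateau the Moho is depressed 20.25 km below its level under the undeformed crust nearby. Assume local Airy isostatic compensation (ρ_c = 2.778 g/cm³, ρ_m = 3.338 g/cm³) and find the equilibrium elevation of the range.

4.08 km

In Airy isostatic equilibrium: ρ_c h = (ρ_m − ρ_c) r.
h = r (ρ_m − ρ_c) / ρ_c = 20.25 km × (3.338 − 2.778) / 2.778 = 4.08 km.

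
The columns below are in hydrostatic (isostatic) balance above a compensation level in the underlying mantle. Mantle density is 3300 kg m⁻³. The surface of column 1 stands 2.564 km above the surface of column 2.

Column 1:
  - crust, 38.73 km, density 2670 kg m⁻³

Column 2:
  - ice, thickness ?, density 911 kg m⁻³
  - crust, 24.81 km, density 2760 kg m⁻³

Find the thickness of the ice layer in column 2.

Take the compensation level at the base of the deeper column (depth z_c below the surface of column 1) and equate Σ ρ_i t_i down to z_c; mantle fills any gap and the z_c terms cancel.
Column 1: 38.73×2670 + (z_c − 38.73)×3300
Column 2: 2.564×0 + x×911 + 24.81×2760 + (z_c − 2.564 − 24.81 − x)×3300
The z_c×3300 term appears on both sides and cancels. Collect the known terms of each column as K = Σ(ρt)_known − 3300 × (depth of known layers): K_1 = 103409.1 − 3300×38.73 = −24399.9; K_2 = 68475.6 − 3300×(2.564 + 24.81) = −21858.6.
Balance: K_1 = K_2 − x×(3300 − 911), so x = (K_2 − K_1)/(3300 − 911) = 2541.3/2389 = 1.06 km.

1.06 km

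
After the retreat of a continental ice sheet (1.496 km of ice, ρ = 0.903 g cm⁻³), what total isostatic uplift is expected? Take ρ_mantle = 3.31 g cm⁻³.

0.408 km

Removing the load lets mantle flow back in; uplift u satisfies ρ_ice t = ρ_m u.
u = t ρ_ice/ρ_m = 1.496 km × 0.903/3.31 = 0.408 km.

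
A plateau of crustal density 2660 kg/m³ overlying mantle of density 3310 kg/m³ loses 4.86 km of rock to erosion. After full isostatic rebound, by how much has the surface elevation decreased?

0.954 km

Rebound u = e ρ_c/ρ_m = 4.86 km × 2660/3310 = 3.906 km.
Net surface drop = e − u = 4.86 km − 3.906 km = e (ρ_m − ρ_c)/ρ_m = 0.954 km.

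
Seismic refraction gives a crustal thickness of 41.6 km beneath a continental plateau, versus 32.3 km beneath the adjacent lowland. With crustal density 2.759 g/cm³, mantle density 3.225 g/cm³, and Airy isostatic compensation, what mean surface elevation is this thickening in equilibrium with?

Excess crust Δ = 41.6 km − 32.3 km = 9.3 km, split between elevation h and root r with h + r = Δ.
Airy balance ρ_c h = (ρ_m − ρ_c) r gives r = h ρ_c/(ρ_m − ρ_c), so h (1 + ρ_c/(ρ_m − ρ_c)) = Δ, i.e. h = Δ (ρ_m − ρ_c)/ρ_m.
h = 9.3 km × 0.466/3.225 = 1.34 km.

1.34 km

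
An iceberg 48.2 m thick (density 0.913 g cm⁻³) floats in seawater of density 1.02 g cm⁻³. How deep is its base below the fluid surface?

43.1 m

Draft d = t ρ_obj/ρ_fluid = 48.2 m × 0.913/1.02 = 43.1 m.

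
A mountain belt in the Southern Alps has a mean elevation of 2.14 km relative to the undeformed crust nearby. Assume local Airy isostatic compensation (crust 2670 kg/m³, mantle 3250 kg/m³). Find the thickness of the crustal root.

In Airy isostatic equilibrium: the weight of the topography is balanced by the buoyancy of the root, ρ_c h = (ρ_m − ρ_c) r.
r = h · ρ_c / (ρ_m − ρ_c) = 2.14 km × 2670 / (3250 − 2670) = 9.85 km.

9.85 km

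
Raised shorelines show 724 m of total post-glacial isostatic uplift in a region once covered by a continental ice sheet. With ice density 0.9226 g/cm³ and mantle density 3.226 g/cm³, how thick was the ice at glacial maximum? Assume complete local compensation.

2530 m

u = t ρ_ice/ρ_m → t = u ρ_m/ρ_ice = 724 m × 3.226/0.9226 = 2530 m.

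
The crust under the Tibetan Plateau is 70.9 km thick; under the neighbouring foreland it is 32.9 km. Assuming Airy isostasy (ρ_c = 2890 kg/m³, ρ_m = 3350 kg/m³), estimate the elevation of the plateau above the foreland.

5.22 km

Excess crust Δ = 70.9 km − 32.9 km = 38 km, split between elevation h and root r with h + r = Δ.
Airy balance ρ_c h = (ρ_m − ρ_c) r gives r = h ρ_c/(ρ_m − ρ_c), so h (1 + ρ_c/(ρ_m − ρ_c)) = Δ, i.e. h = Δ (ρ_m − ρ_c)/ρ_m.
h = 38 km × 460/3350 = 5.22 km.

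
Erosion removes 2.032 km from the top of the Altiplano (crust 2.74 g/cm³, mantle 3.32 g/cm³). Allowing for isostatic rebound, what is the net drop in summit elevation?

0.355 km

Rebound u = e ρ_c/ρ_m = 2.032 km × 2.74/3.32 = 1.677 km.
Net surface drop = e − u = 2.032 km − 1.677 km = e (ρ_m − ρ_c)/ρ_m = 0.355 km.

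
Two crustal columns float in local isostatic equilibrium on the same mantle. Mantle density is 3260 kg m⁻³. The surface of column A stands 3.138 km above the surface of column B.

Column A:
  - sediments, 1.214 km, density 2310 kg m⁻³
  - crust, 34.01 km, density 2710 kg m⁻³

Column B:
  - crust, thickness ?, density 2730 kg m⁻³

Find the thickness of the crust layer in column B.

18.2 km

Take the compensation level at the base of the deeper column (depth z_c below the surface of column A) and equate Σ ρ_i t_i down to z_c; mantle fills any gap and the z_c terms cancel.
Column A: 1.214×2310 + 34.01×2710 + (z_c − 35.224)×3260
Column B: 3.138×0 + x×2730 + (z_c − 3.138 − 0 − x)×3260
The z_c×3260 term appears on both sides and cancels. Collect the known terms of each column as K = Σ(ρt)_known − 3260 × (depth of known layers): K_A = 94971.44 − 3260×35.224 = −19858.8; K_B = 0 − 3260×(3.138 + 0) = −10229.88.
Balance: K_A = K_B − x×(3260 − 2730), so x = (K_B − K_A)/(3260 − 2730) = 9628.92/530 = 18.2 km.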